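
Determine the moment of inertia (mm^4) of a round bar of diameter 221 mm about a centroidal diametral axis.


r = d / 2 = 221 / 2 = 110.5 mm
I = pi * r^4 / 4 = pi * 110.5^4 / 4
= 117095173.24 mm^4

117095173.24 mm^4


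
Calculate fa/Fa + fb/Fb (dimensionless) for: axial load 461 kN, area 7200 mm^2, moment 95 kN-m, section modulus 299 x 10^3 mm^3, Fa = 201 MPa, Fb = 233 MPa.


f_a = P / A = 461000.0 / 7200 = 64.0278 MPa
f_b = M / S = 95000000.0 / 299000.0 = 317.7258 MPa
Ratio = f_a / Fa + f_b / Fb
= 64.0278 / 201 + 317.7258 / 233
= 1.6822 (dimensionless)

1.6822 (dimensionless)


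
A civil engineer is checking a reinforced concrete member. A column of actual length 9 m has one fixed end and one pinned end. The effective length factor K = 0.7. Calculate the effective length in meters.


L_eff = K * L
= 0.7 * 9
= 6.3 m

6.3 m


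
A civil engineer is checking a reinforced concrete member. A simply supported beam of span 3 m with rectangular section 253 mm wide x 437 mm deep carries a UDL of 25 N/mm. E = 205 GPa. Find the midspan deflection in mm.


I = 253 * 437^3 / 12 = 1759476967.42 mm^4
L = 3000.0 mm, w = 25 N/mm, E = 205000.0 MPa
delta = 5 * w * L^4 / (384 * E * I)
= 5 * 25 * 3000.0^4 / (384 * 205000.0 * 1759476967.42)
= 0.0731 mm

0.0731 mm


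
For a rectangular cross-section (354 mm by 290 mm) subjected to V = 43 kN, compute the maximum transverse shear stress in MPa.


A = b * h = 354 * 290 = 102660 mm^2
V = 43 kN = 43000.0 N
tau_max = 1.5 * V / A = 1.5 * 43000.0 / 102660
= 0.6283 MPa

0.6283 MPa


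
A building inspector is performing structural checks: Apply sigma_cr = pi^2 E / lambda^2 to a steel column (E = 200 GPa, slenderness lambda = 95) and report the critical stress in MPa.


sigma_cr = pi^2 * E / lambda^2
= 9.8696 * 200000.0 / 95^2
= 9.8696 * 200000.0 / 9025
= 218.717 MPa

218.717 MPa


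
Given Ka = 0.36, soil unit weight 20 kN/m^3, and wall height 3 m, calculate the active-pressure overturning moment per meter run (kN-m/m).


Pa = 0.5 * Ka * gamma * H^2
= 0.5 * 0.36 * 20 * 3^2
= 32.4 kN/m
Arm = H / 3 = 3 / 3 = 1.0 m
Mo = Pa * arm = Pa * H / 3 = 32.4 * 3 / 3 = 32.4 kN-m/m

32.4 kN-m/m


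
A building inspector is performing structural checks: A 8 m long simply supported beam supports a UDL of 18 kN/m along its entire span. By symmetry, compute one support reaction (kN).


Total load = w * L = 18 * 8 = 144 kN
By symmetry, each reaction R = total / 2 = 144 / 2 = 72.0 kN

72.0 kN


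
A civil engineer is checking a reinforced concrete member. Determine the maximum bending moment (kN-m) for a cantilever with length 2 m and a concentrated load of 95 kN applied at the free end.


For a cantilever with a point load at the free end:
M_max = P * L = 95 * 2 = 190 kN-m

190 kN-m


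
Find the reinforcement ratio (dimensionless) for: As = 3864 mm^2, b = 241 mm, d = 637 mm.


rho = As / (b * d)
= 3864 / (241 * 637)
= 3864 / 153517
= 0.02517 (dimensionless)

0.02517 (dimensionless)


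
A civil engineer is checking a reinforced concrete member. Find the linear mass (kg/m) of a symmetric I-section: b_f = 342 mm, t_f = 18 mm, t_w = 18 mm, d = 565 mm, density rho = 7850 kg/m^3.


A_flanges = 2 * 342 * 18 = 12312 mm^2
A_web = (565 - 2 * 18) * 18 = 9522 mm^2
A_total = 12312 + 9522 = 21834 mm^2 = 0.021834 m^2
Weight = rho * A = 7850 * 0.021834 = 171.3969 kg/m

171.3969 kg/m


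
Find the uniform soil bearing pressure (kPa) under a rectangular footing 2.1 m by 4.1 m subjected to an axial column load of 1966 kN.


A = 2.1 * 4.1 = 8.61 m^2
q = P / A = 1966 / 8.61
= 228.3391 kPa

228.3391 kPa


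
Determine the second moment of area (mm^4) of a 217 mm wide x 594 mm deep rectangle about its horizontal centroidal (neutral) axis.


I = b * h^3 / 12
= 217 * 594^3 / 12
= 217 * 209584584 / 12
= 3789987894.0 mm^4

3789987894.0 mm^4


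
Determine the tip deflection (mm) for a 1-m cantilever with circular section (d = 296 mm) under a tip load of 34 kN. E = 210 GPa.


I = pi * d^4 / 64 = pi * 296^4 / 64 = 376822427.47 mm^4
L = 1000.0 mm, P = 34000.0 N, E = 210000.0 MPa
delta = P * L^3 / (3 * E * I)
= 34000.0 * 1000.0^3 / (3 * 210000.0 * 376822427.47)
= 0.1432 mm

0.1432 mm


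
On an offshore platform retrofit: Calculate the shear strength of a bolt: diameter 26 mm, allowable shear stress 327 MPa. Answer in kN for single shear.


A = pi * d^2 / 4 = pi * 26^2 / 4 = 530.9292 mm^2
V = f_v * A / 1000 = 327 * 530.9292 / 1000
= 173.6138 kN

173.6138 kN


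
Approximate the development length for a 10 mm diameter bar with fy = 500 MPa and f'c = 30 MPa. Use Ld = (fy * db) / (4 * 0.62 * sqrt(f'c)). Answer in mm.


Ld = (fy * db) / (4 * 0.62 * sqrt(f'c))
= (500 * 10) / (4 * 0.62 * sqrt(30))
= 5000 / 13.5835
= 368.09 mm

368.09 mm


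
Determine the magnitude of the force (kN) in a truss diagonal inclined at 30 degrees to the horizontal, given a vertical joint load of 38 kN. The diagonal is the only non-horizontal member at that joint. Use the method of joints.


At the joint, only the diagonal has a vertical component, so vertical equilibrium gives:
F * sin(30) = 38
F = 38 / sin(30)
= 38 / 0.5
= 76.0 kN

76.0 kN


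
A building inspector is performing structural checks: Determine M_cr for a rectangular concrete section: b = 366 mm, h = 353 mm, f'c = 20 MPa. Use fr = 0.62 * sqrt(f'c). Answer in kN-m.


fr = 0.62 * sqrt(20) = 0.62 * 4.4721 = 2.7727 MPa
I = 366 * 353^3 / 12 = 1341602798.5 mm^4
y_t = 176.5 mm
M_cr = fr * I / y_t = 2.7727 * 1341602798.5 / 176.5 N-mm
= 21.0759 kN-m

21.0759 kN-m


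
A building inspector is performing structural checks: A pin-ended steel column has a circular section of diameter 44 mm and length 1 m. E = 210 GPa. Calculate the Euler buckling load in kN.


I = pi * d^4 / 64 = 183984.23 mm^4
L = 1000.0 mm
P_cr = pi^2 * E * I / L^2
= 9.8696 * 210000.0 * 183984.23 / 1000.0^2
= 381328.83 N = 381.3288 kN

381.3288 kN


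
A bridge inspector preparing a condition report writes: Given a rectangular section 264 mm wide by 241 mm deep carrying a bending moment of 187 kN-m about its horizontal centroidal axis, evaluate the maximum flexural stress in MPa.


I = b * h^3 / 12 = 264 * 241^3 / 12 = 307945462.0 mm^4
y = h / 2 = 241 / 2 = 120.5 mm
M = 187 kN-m = 187000000.0 N-mm
sigma = M * y / I = 187000000.0 * 120.5 / 307945462.0
= 73.17 MPa

73.17 MPa


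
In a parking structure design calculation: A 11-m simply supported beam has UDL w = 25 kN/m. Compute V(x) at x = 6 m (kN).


R_A = w * L / 2 = 25 * 11 / 2 = 137.5 kN
V(x) = R_A - w * x = 137.5 - 25 * 6
= -12.5 kN

-12.5 kN


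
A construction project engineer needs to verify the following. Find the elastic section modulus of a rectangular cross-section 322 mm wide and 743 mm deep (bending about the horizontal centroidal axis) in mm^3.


S = b * h^2 / 6
= 322 * 743^2 / 6
= 322 * 552049 / 6
= 29626629.67 mm^3

29626629.67 mm^3


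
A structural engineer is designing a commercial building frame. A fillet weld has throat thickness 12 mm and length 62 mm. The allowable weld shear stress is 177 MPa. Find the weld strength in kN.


Strength = throat * length * allowable stress
= 12 * 62 * 177 N
= 131688 N
= 131.69 kN

131.69 kN


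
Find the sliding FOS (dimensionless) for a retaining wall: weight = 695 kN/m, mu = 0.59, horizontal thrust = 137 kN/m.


Resisting force = mu * W = 0.59 * 695 = 410.05 kN/m
FOS = Resisting / Driving = 410.05 / 137
= 2.9931 (dimensionless)

2.9931 (dimensionless)


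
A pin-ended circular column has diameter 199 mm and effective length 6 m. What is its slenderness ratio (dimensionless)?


Radius of gyration r = d / 4 = 199 / 4 = 49.75 mm
L_eff = 6000.0 mm
Slenderness ratio = L / r = 6000.0 / 49.75 = 120.6 (dimensionless)

120.6 (dimensionless)


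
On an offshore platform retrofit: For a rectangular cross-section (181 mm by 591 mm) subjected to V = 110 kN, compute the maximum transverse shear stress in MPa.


A = b * h = 181 * 591 = 106971 mm^2
V = 110 kN = 110000.0 N
tau_max = 1.5 * V / A = 1.5 * 110000.0 / 106971
= 1.5425 MPa

1.5425 MPa


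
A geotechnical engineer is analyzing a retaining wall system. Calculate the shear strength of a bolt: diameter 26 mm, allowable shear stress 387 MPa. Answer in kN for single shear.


A = pi * d^2 / 4 = pi * 26^2 / 4 = 530.9292 mm^2
V = f_v * A / 1000 = 387 * 530.9292 / 1000
= 205.4696 kN

205.4696 kN


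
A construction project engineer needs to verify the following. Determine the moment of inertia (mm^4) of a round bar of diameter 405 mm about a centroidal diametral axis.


r = d / 2 = 405 / 2 = 202.5 mm
I = pi * r^4 / 4 = pi * 202.5^4 / 4
= 1320656859.91 mm^4

1320656859.91 mm^4


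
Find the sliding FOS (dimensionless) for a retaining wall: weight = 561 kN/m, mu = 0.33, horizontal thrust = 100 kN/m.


Resisting force = mu * W = 0.33 * 561 = 185.13 kN/m
FOS = Resisting / Driving = 185.13 / 100
= 1.8513 (dimensionless)

1.8513 (dimensionless)


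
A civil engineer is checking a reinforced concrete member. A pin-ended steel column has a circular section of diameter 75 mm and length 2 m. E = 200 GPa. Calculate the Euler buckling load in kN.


I = pi * d^4 / 64 = 1553155.55 mm^4
L = 2000.0 mm
P_cr = pi^2 * E * I / L^2
= 9.8696 * 200000.0 * 1553155.55 / 2000.0^2
= 766451.54 N = 766.4515 kN

766.4515 kN


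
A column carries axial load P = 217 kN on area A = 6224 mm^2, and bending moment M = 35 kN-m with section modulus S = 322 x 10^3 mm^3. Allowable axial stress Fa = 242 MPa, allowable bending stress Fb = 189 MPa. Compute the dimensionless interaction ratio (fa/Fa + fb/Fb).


f_a = P / A = 217000.0 / 6224 = 34.865 MPa
f_b = M / S = 35000000.0 / 322000.0 = 108.6957 MPa
Ratio = f_a / Fa + f_b / Fb
= 34.865 / 242 + 108.6957 / 189
= 0.7192 (dimensionless)

0.7192 (dimensionless)


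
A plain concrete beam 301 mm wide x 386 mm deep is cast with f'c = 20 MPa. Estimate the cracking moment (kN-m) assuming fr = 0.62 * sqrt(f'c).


fr = 0.62 * sqrt(20) = 0.62 * 4.4721 = 2.7727 MPa
I = 301 * 386^3 / 12 = 1442604104.67 mm^4
y_t = 193.0 mm
M_cr = fr * I / y_t = 2.7727 * 1442604104.67 / 193.0 N-mm
= 20.7251 kN-m

20.7251 kN-m


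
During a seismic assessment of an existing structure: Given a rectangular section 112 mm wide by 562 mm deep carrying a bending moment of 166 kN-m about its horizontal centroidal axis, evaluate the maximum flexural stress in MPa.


I = b * h^3 / 12 = 112 * 562^3 / 12 = 1656707061.33 mm^4
y = h / 2 = 562 / 2 = 281.0 mm
M = 166 kN-m = 166000000.0 N-mm
sigma = M * y / I = 166000000.0 * 281.0 / 1656707061.33
= 28.16 MPa

28.16 MPa


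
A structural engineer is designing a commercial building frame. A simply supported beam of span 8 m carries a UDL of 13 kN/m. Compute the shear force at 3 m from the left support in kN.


R_A = w * L / 2 = 13 * 8 / 2 = 52.0 kN
V(x) = R_A - w * x = 52.0 - 13 * 3
= 13.0 kN

13.0 kN


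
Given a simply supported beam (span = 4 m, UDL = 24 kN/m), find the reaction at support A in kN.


Total load = w * L = 24 * 4 = 96 kN
By symmetry, each reaction R = total / 2 = 96 / 2 = 48.0 kN

48.0 kN


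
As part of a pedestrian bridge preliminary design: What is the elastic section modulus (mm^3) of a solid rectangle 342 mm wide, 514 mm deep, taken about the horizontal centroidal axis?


S = b * h^2 / 6
= 342 * 514^2 / 6
= 342 * 264196 / 6
= 15059172.0 mm^3

15059172.0 mm^3


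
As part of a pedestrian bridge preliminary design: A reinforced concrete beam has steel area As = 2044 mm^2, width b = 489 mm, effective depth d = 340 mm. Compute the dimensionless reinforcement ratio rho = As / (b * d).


rho = As / (b * d)
= 2044 / (489 * 340)
= 2044 / 166260
= 0.012294 (dimensionless)

0.012294 (dimensionless)


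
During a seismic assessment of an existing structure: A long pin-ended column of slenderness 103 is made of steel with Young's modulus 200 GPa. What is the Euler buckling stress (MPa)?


sigma_cr = pi^2 * E / lambda^2
= 9.8696 * 200000.0 / 103^2
= 9.8696 * 200000.0 / 10609
= 186.061 MPa

186.061 MPa


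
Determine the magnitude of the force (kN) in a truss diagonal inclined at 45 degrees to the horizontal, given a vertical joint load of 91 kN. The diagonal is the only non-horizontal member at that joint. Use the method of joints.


At the joint, only the diagonal has a vertical component, so vertical equilibrium gives:
F * sin(45) = 91
F = 91 / sin(45)
= 91 / 0.707107
= 128.69 kN

128.69 kN


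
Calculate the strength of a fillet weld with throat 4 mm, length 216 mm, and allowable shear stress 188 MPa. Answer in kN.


Strength = throat * length * allowable stress
= 4 * 216 * 188 N
= 162432 N
= 162.43 kN

162.43 kN


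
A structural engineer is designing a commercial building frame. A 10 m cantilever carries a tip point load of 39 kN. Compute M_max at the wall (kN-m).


For a cantilever with a point load at the free end:
M_max = P * L = 39 * 10 = 390 kN-m

390 kN-m


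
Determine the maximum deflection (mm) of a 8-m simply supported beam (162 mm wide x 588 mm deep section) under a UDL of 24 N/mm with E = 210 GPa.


I = 162 * 588^3 / 12 = 2744515872.0 mm^4
L = 8000.0 mm, w = 24 N/mm, E = 210000.0 MPa
delta = 5 * w * L^4 / (384 * E * I)
= 5 * 24 * 8000.0^4 / (384 * 210000.0 * 2744515872.0)
= 2.2209 mm

2.2209 mm


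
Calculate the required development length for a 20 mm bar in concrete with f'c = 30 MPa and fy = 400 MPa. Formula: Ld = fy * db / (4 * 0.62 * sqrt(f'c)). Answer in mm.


Ld = (fy * db) / (4 * 0.62 * sqrt(f'c))
= (400 * 20) / (4 * 0.62 * sqrt(30))
= 8000 / 13.5835
= 588.95 mm

588.95 mm


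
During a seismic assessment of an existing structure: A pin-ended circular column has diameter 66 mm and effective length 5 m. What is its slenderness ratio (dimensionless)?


Radius of gyration r = d / 4 = 66 / 4 = 16.5 mm
L_eff = 5000.0 mm
Slenderness ratio = L / r = 5000.0 / 16.5 = 303.03 (dimensionless)

303.03 (dimensionless)


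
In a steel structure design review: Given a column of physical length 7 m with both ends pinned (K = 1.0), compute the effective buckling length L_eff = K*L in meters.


L_eff = K * L
= 1.0 * 7
= 7.0 m

7.0 m


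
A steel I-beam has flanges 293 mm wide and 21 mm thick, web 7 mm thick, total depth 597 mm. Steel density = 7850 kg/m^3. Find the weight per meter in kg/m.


A_flanges = 2 * 293 * 21 = 12306 mm^2
A_web = (597 - 2 * 21) * 7 = 3885 mm^2
A_total = 12306 + 3885 = 16191 mm^2 = 0.016191 m^2
Weight = rho * A = 7850 * 0.016191 = 127.0994 kg/m

127.0994 kg/m


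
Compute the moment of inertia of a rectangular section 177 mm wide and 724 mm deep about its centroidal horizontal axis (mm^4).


I = b * h^3 / 12
= 177 * 724^3 / 12
= 177 * 379503424 / 12
= 5597675504.0 mm^4

5597675504.0 mm^4


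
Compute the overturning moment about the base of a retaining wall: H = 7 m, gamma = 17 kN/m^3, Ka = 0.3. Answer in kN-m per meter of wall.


Pa = 0.5 * Ka * gamma * H^2
= 0.5 * 0.3 * 17 * 7^2
= 124.95 kN/m
Arm = H / 3 = 7 / 3 = 2.3333 m
Mo = Pa * arm = Pa * H / 3 = 124.95 * 7 / 3 = 291.55 kN-m/m

291.55 kN-m/m


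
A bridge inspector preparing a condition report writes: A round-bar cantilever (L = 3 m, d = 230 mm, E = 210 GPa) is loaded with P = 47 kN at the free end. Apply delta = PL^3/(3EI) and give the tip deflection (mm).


I = pi * d^4 / 64 = pi * 230^4 / 64 = 137366629.65 mm^4
L = 3000.0 mm, P = 47000.0 N, E = 210000.0 MPa
delta = P * L^3 / (3 * E * I)
= 47000.0 * 3000.0^3 / (3 * 210000.0 * 137366629.65)
= 14.6636 mm

14.6636 mm


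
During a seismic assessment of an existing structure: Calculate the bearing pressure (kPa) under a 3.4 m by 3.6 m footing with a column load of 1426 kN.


A = 3.4 * 3.6 = 12.24 m^2
q = P / A = 1426 / 12.24
= 116.5033 kPa

116.5033 kPa


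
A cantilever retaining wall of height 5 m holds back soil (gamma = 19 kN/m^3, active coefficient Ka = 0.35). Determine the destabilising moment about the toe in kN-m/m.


Pa = 0.5 * Ka * gamma * H^2
= 0.5 * 0.35 * 19 * 5^2
= 83.125 kN/m
Arm = H / 3 = 5 / 3 = 1.6667 m
Mo = Pa * arm = Pa * H / 3 = 83.125 * 5 / 3 = 138.5417 kN-m/m

138.5417 kN-m/m


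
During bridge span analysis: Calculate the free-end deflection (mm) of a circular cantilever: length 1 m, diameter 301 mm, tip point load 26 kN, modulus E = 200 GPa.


I = pi * d^4 / 64 = pi * 301^4 / 64 = 402935823.96 mm^4
L = 1000.0 mm, P = 26000.0 N, E = 200000.0 MPa
delta = P * L^3 / (3 * E * I)
= 26000.0 * 1000.0^3 / (3 * 200000.0 * 402935823.96)
= 0.1075 mm

0.1075 mm


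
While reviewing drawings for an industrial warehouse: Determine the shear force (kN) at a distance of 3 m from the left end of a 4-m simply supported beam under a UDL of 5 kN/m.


R_A = w * L / 2 = 5 * 4 / 2 = 10.0 kN
V(x) = R_A - w * x = 10.0 - 5 * 3
= -5.0 kN

-5.0 kN


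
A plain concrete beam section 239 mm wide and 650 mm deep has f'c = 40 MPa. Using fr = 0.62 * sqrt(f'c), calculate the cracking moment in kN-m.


fr = 0.62 * sqrt(40) = 0.62 * 6.3246 = 3.9212 MPa
I = 239 * 650^3 / 12 = 5469614583.33 mm^4
y_t = 325.0 mm
M_cr = fr * I / y_t = 3.9212 * 5469614583.33 / 325.0 N-mm
= 65.9926 kN-m

65.9926 kN-m


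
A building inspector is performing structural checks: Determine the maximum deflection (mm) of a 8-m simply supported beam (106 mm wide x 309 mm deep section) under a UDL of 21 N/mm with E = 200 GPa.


I = 106 * 309^3 / 12 = 260615389.5 mm^4
L = 8000.0 mm, w = 21 N/mm, E = 200000.0 MPa
delta = 5 * w * L^4 / (384 * E * I)
= 5 * 21 * 8000.0^4 / (384 * 200000.0 * 260615389.5)
= 21.4876 mm

21.4876 mm


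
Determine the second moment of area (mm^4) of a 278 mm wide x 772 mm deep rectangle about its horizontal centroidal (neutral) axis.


I = b * h^3 / 12
= 278 * 772^3 / 12
= 278 * 460099648 / 12
= 10658975178.67 mm^4

10658975178.67 mm^4


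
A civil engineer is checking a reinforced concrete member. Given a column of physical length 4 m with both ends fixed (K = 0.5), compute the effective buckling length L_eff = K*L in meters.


L_eff = K * L
= 0.5 * 4
= 2.0 m

2.0 m


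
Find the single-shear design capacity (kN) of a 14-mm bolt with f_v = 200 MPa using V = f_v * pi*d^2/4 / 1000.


A = pi * d^2 / 4 = pi * 14^2 / 4 = 153.938 mm^2
V = f_v * A / 1000 = 200 * 153.938 / 1000
= 30.7876 kN

30.7876 kN


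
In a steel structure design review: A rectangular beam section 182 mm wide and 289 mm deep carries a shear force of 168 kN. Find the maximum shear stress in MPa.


A = b * h = 182 * 289 = 52598 mm^2
V = 168 kN = 168000.0 N
tau_max = 1.5 * V / A = 1.5 * 168000.0 / 52598
= 4.7911 MPa

4.7911 MPa


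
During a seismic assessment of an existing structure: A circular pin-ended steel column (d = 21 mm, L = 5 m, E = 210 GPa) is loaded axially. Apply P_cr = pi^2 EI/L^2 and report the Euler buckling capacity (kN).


I = pi * d^4 / 64 = 9546.56 mm^4
L = 5000.0 mm
P_cr = pi^2 * E * I / L^2
= 9.8696 * 210000.0 * 9546.56 / 5000.0^2
= 791.45 N = 0.7915 kN

0.7915 kN


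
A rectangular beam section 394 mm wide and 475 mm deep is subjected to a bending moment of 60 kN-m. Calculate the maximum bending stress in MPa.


I = b * h^3 / 12 = 394 * 475^3 / 12 = 3518809895.83 mm^4
y = h / 2 = 475 / 2 = 237.5 mm
M = 60 kN-m = 60000000.0 N-mm
sigma = M * y / I = 60000000.0 * 237.5 / 3518809895.83
= 4.05 MPa

4.05 MPa


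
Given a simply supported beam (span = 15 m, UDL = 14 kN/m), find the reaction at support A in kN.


Total load = w * L = 14 * 15 = 210 kN
By symmetry, each reaction R = total / 2 = 210 / 2 = 105.0 kN

105.0 kN


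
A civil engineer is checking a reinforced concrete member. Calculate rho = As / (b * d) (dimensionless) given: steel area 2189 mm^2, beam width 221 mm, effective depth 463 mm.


rho = As / (b * d)
= 2189 / (221 * 463)
= 2189 / 102323
= 0.021393 (dimensionless)

0.021393 (dimensionless)


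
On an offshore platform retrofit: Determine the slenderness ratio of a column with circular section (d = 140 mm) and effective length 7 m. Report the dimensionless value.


Radius of gyration r = d / 4 = 140 / 4 = 35.0 mm
L_eff = 7000.0 mm
Slenderness ratio = L / r = 7000.0 / 35.0 = 200.0 (dimensionless)

200.0 (dimensionless)


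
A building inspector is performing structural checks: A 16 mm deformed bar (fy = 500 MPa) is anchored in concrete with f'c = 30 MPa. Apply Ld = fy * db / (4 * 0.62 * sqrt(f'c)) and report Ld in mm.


Ld = (fy * db) / (4 * 0.62 * sqrt(f'c))
= (500 * 16) / (4 * 0.62 * sqrt(30))
= 8000 / 13.5835
= 588.95 mm

588.95 mm


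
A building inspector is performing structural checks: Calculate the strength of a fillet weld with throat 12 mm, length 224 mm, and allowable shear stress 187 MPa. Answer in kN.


Strength = throat * length * allowable stress
= 12 * 224 * 187 N
= 502656 N
= 502.66 kN

502.66 kN


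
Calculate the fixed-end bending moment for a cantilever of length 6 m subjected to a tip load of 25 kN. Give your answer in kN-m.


For a cantilever with a point load at the free end:
M_max = P * L = 25 * 6 = 150 kN-m

150 kN-m


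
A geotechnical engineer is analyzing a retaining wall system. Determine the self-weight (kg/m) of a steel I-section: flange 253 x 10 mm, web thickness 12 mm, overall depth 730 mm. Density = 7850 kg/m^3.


A_flanges = 2 * 253 * 10 = 5060 mm^2
A_web = (730 - 2 * 10) * 12 = 8520 mm^2
A_total = 5060 + 8520 = 13580 mm^2 = 0.013580 m^2
Weight = rho * A = 7850 * 0.013580 = 106.603 kg/m

106.603 kg/m


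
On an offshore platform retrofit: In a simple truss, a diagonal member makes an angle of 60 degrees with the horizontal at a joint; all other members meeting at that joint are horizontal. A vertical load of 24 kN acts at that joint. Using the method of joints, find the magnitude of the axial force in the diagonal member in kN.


At the joint, only the diagonal has a vertical component, so vertical equilibrium gives:
F * sin(60) = 24
F = 24 / sin(60)
= 24 / 0.866025
= 27.71 kN

27.71 kN


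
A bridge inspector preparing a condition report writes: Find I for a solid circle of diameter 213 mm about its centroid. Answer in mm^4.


r = d / 2 = 213 / 2 = 106.5 mm
I = pi * r^4 / 4 = pi * 106.5^4 / 4
= 101038830.91 mm^4

101038830.91 mm^4


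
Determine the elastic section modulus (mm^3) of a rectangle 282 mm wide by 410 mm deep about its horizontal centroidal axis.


S = b * h^2 / 6
= 282 * 410^2 / 6
= 282 * 168100 / 6
= 7900700.0 mm^3

7900700.0 mm^3


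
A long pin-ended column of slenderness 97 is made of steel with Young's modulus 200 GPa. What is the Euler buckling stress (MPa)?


sigma_cr = pi^2 * E / lambda^2
= 9.8696 * 200000.0 / 97^2
= 9.8696 * 200000.0 / 9409
= 209.7907 MPa

209.7907 MPa


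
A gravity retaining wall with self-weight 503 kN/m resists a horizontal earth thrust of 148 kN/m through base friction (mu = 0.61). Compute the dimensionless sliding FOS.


Resisting force = mu * W = 0.61 * 503 = 306.83 kN/m
FOS = Resisting / Driving = 306.83 / 148
= 2.0732 (dimensionless)

2.0732 (dimensionless)


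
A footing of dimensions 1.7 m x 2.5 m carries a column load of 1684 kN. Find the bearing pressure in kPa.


A = 1.7 * 2.5 = 4.25 m^2
q = P / A = 1684 / 4.25
= 396.2353 kPa

396.2353 kPa


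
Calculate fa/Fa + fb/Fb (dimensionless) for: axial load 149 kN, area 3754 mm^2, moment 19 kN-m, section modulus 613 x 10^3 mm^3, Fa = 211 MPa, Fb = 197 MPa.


f_a = P / A = 149000.0 / 3754 = 39.691 MPa
f_b = M / S = 19000000.0 / 613000.0 = 30.9951 MPa
Ratio = f_a / Fa + f_b / Fb
= 39.691 / 211 + 30.9951 / 197
= 0.3454 (dimensionless)

0.3454 (dimensionless)


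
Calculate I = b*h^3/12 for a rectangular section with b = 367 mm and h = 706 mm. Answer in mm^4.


I = b * h^3 / 12
= 367 * 706^3 / 12
= 367 * 351895816 / 12
= 10762147039.33 mm^4

10762147039.33 mm^4


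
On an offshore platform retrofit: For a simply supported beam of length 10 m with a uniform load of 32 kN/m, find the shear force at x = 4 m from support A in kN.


R_A = w * L / 2 = 32 * 10 / 2 = 160.0 kN
V(x) = R_A - w * x = 160.0 - 32 * 4
= 32.0 kN

32.0 kN


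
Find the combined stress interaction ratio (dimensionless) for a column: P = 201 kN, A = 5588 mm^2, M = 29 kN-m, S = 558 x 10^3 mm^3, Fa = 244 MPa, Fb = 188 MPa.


f_a = P / A = 201000.0 / 5588 = 35.9699 MPa
f_b = M / S = 29000000.0 / 558000.0 = 51.9713 MPa
Ratio = f_a / Fa + f_b / Fb
= 35.9699 / 244 + 51.9713 / 188
= 0.4239 (dimensionless)

0.4239 (dimensionless)


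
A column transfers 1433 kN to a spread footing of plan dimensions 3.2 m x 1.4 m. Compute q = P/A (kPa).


A = 3.2 * 1.4 = 4.48 m^2
q = P / A = 1433 / 4.48
= 319.8661 kPa

319.8661 kPa


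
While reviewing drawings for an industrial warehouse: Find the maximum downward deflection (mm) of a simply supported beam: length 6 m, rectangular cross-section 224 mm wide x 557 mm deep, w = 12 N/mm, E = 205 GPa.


I = 224 * 557^3 / 12 = 3225762269.33 mm^4
L = 6000.0 mm, w = 12 N/mm, E = 205000.0 MPa
delta = 5 * w * L^4 / (384 * E * I)
= 5 * 12 * 6000.0^4 / (384 * 205000.0 * 3225762269.33)
= 0.3062 mm

0.3062 mm


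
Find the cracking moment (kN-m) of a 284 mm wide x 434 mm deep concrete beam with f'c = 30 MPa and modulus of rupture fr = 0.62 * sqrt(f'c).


fr = 0.62 * sqrt(30) = 0.62 * 5.4772 = 3.3959 MPa
I = 284 * 434^3 / 12 = 1934667261.33 mm^4
y_t = 217.0 mm
M_cr = fr * I / y_t = 3.3959 * 1934667261.33 / 217.0 N-mm
= 30.276 kN-m

30.276 kN-m


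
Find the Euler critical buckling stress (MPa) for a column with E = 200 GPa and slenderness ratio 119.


sigma_cr = pi^2 * E / lambda^2
= 9.8696 * 200000.0 / 119^2
= 9.8696 * 200000.0 / 14161
= 139.3913 MPa

139.3913 MPa


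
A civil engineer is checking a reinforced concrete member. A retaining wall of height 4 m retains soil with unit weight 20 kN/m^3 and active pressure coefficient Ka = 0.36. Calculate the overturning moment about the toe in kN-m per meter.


Pa = 0.5 * Ka * gamma * H^2
= 0.5 * 0.36 * 20 * 4^2
= 57.6 kN/m
Arm = H / 3 = 4 / 3 = 1.3333 m
Mo = Pa * arm = Pa * H / 3 = 57.6 * 4 / 3 = 76.8 kN-m/m

76.8 kN-m/m


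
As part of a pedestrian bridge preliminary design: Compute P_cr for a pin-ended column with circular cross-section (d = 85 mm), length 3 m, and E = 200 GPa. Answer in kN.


I = pi * d^4 / 64 = 2562392.19 mm^4
L = 3000.0 mm
P_cr = pi^2 * E * I / L^2
= 9.8696 * 200000.0 * 2562392.19 / 3000.0^2
= 561995.49 N = 561.9955 kN

561.9955 kN


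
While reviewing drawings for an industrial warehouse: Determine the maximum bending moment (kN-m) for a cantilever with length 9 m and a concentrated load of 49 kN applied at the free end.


For a cantilever with a point load at the free end:
M_max = P * L = 49 * 9 = 441 kN-m

441 kN-m


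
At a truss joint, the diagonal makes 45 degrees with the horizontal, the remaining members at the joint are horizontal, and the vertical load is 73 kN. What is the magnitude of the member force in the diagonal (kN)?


At the joint, only the diagonal has a vertical component, so vertical equilibrium gives:
F * sin(45) = 73
F = 73 / sin(45)
= 73 / 0.707107
= 103.24 kN

103.24 kN


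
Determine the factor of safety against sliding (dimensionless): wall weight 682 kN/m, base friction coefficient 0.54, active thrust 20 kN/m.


Resisting force = mu * W = 0.54 * 682 = 368.28 kN/m
FOS = Resisting / Driving = 368.28 / 20
= 18.414 (dimensionless)

18.414 (dimensionless)


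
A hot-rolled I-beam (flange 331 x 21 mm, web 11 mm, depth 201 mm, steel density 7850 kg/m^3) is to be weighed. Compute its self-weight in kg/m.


A_flanges = 2 * 331 * 21 = 13902 mm^2
A_web = (201 - 2 * 21) * 11 = 1749 mm^2
A_total = 13902 + 1749 = 15651 mm^2 = 0.015651 m^2
Weight = rho * A = 7850 * 0.015651 = 122.8603 kg/m

122.8603 kg/m


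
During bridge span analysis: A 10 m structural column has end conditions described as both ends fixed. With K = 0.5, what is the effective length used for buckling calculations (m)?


L_eff = K * L
= 0.5 * 10
= 5.0 m

5.0 m


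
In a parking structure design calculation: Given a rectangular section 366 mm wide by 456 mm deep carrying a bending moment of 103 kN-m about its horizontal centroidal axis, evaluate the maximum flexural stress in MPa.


I = b * h^3 / 12 = 366 * 456^3 / 12 = 2891973888.0 mm^4
y = h / 2 = 456 / 2 = 228.0 mm
M = 103 kN-m = 103000000.0 N-mm
sigma = M * y / I = 103000000.0 * 228.0 / 2891973888.0
= 8.12 MPa

8.12 MPa


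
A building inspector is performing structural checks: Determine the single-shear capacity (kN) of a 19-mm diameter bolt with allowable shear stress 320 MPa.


A = pi * d^2 / 4 = pi * 19^2 / 4 = 283.5287 mm^2
V = f_v * A / 1000 = 320 * 283.5287 / 1000
= 90.7292 kN

90.7292 kN


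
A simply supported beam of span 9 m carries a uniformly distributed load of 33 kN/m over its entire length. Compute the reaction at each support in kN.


Total load = w * L = 33 * 9 = 297 kN
By symmetry, each reaction R = total / 2 = 297 / 2 = 148.5 kN

148.5 kN


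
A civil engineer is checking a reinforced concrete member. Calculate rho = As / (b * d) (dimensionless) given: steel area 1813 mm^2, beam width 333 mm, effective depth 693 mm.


rho = As / (b * d)
= 1813 / (333 * 693)
= 1813 / 230769
= 0.007856 (dimensionless)

0.007856 (dimensionless)


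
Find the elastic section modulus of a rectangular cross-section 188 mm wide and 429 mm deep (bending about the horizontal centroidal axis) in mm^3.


S = b * h^2 / 6
= 188 * 429^2 / 6
= 188 * 184041 / 6
= 5766618.0 mm^3

5766618.0 mm^3


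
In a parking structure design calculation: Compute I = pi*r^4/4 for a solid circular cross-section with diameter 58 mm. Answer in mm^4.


r = d / 2 = 58 / 2 = 29.0 mm
I = pi * r^4 / 4 = pi * 29.0^4 / 4
= 555497.2 mm^4

555497.2 mm^4


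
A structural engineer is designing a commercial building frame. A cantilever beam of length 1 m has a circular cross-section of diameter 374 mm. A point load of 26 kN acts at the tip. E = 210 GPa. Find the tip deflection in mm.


I = pi * d^4 / 64 = pi * 374^4 / 64 = 960409190.91 mm^4
L = 1000.0 mm, P = 26000.0 N, E = 210000.0 MPa
delta = P * L^3 / (3 * E * I)
= 26000.0 * 1000.0^3 / (3 * 210000.0 * 960409190.91)
= 0.043 mm

0.043 mm


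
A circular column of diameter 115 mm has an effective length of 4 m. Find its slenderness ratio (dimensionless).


Radius of gyration r = d / 4 = 115 / 4 = 28.75 mm
L_eff = 4000.0 mm
Slenderness ratio = L / r = 4000.0 / 28.75 = 139.13 (dimensionless)

139.13 (dimensionless)


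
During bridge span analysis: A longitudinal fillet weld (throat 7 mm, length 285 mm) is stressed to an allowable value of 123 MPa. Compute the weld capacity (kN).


Strength = throat * length * allowable stress
= 7 * 285 * 123 N
= 245385 N
= 245.38 kN

245.38 kN


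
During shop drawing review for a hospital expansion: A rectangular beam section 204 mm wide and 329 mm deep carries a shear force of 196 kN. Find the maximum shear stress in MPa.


A = b * h = 204 * 329 = 67116 mm^2
V = 196 kN = 196000.0 N
tau_max = 1.5 * V / A = 1.5 * 196000.0 / 67116
= 4.3805 MPa

4.3805 MPa


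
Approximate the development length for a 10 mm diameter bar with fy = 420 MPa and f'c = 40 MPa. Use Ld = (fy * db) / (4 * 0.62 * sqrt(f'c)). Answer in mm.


Ld = (fy * db) / (4 * 0.62 * sqrt(f'c))
= (420 * 10) / (4 * 0.62 * sqrt(40))
= 4200 / 15.6849
= 267.77 mm

267.77 mm


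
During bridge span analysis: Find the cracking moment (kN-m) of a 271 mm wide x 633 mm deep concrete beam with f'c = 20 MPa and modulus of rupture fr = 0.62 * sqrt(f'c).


fr = 0.62 * sqrt(20) = 0.62 * 4.4721 = 2.7727 MPa
I = 271 * 633^3 / 12 = 5727949427.25 mm^4
y_t = 316.5 mm
M_cr = fr * I / y_t = 2.7727 * 5727949427.25 / 316.5 N-mm
= 50.1802 kN-m

50.1802 kN-m


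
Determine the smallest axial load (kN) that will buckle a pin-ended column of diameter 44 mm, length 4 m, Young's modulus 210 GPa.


I = pi * d^4 / 64 = 183984.23 mm^4
L = 4000.0 mm
P_cr = pi^2 * E * I / L^2
= 9.8696 * 210000.0 * 183984.23 / 4000.0^2
= 23833.05 N = 23.8331 kN

23.8331 kN


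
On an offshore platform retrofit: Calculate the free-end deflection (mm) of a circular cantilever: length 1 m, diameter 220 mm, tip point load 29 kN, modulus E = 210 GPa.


I = pi * d^4 / 64 = pi * 220^4 / 64 = 114990145.1 mm^4
L = 1000.0 mm, P = 29000.0 N, E = 210000.0 MPa
delta = P * L^3 / (3 * E * I)
= 29000.0 * 1000.0^3 / (3 * 210000.0 * 114990145.1)
= 0.4003 mm

0.4003 mm


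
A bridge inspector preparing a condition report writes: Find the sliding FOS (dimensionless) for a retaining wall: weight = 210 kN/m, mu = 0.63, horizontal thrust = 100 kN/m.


Resisting force = mu * W = 0.63 * 210 = 132.3 kN/m
FOS = Resisting / Driving = 132.3 / 100
= 1.323 (dimensionless)

1.323 (dimensionless)


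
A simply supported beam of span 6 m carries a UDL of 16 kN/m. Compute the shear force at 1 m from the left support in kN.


R_A = w * L / 2 = 16 * 6 / 2 = 48.0 kN
V(x) = R_A - w * x = 48.0 - 16 * 1
= 32.0 kN

32.0 kN


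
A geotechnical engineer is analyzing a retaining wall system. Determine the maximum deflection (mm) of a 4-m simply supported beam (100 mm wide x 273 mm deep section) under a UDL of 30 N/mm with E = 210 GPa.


I = 100 * 273^3 / 12 = 169553475.0 mm^4
L = 4000.0 mm, w = 30 N/mm, E = 210000.0 MPa
delta = 5 * w * L^4 / (384 * E * I)
= 5 * 30 * 4000.0^4 / (384 * 210000.0 * 169553475.0)
= 2.8085 mm

2.8085 mm


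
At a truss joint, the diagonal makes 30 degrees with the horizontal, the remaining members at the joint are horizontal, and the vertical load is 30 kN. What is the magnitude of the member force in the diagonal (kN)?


At the joint, only the diagonal has a vertical component, so vertical equilibrium gives:
F * sin(30) = 30
F = 30 / sin(30)
= 30 / 0.5
= 60.0 kN

60.0 kN


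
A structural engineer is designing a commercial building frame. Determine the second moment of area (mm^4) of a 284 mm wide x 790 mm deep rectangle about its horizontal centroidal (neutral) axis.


I = b * h^3 / 12
= 284 * 790^3 / 12
= 284 * 493039000 / 12
= 11668589666.67 mm^4

11668589666.67 mm^4


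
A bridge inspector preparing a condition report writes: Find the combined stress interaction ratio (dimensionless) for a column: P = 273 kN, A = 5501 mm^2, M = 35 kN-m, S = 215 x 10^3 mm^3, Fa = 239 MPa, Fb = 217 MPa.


f_a = P / A = 273000.0 / 5501 = 49.6273 MPa
f_b = M / S = 35000000.0 / 215000.0 = 162.7907 MPa
Ratio = f_a / Fa + f_b / Fb
= 49.6273 / 239 + 162.7907 / 217
= 0.9578 (dimensionless)

0.9578 (dimensionless)


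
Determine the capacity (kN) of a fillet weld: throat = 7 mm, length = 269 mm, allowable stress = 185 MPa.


Strength = throat * length * allowable stress
= 7 * 269 * 185 N
= 348355 N
= 348.36 kN

348.36 kN


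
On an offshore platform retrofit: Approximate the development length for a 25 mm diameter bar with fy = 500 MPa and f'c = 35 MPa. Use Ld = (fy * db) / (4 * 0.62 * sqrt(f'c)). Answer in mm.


Ld = (fy * db) / (4 * 0.62 * sqrt(f'c))
= (500 * 25) / (4 * 0.62 * sqrt(35))
= 12500 / 14.6719
= 851.97 mm

851.97 mm


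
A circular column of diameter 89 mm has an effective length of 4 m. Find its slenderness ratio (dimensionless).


Radius of gyration r = d / 4 = 89 / 4 = 22.25 mm
L_eff = 4000.0 mm
Slenderness ratio = L / r = 4000.0 / 22.25 = 179.78 (dimensionless)

179.78 (dimensionless)


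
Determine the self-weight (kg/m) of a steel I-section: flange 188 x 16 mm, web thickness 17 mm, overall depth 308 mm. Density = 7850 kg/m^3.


A_flanges = 2 * 188 * 16 = 6016 mm^2
A_web = (308 - 2 * 16) * 17 = 4692 mm^2
A_total = 6016 + 4692 = 10708 mm^2 = 0.010708 m^2
Weight = rho * A = 7850 * 0.010708 = 84.0578 kg/m

84.0578 kg/m


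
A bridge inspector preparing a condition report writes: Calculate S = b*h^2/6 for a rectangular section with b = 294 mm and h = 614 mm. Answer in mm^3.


S = b * h^2 / 6
= 294 * 614^2 / 6
= 294 * 376996 / 6
= 18472804.0 mm^3

18472804.0 mm^3


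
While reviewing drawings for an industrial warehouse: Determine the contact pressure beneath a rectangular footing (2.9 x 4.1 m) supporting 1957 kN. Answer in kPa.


A = 2.9 * 4.1 = 11.89 m^2
q = P / A = 1957 / 11.89
= 164.5921 kPa

164.5921 kPa


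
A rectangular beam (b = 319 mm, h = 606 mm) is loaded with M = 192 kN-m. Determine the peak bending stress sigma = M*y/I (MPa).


I = b * h^3 / 12 = 319 * 606^3 / 12 = 5915988342.0 mm^4
y = h / 2 = 606 / 2 = 303.0 mm
M = 192 kN-m = 192000000.0 N-mm
sigma = M * y / I = 192000000.0 * 303.0 / 5915988342.0
= 9.83 MPa

9.83 MPa


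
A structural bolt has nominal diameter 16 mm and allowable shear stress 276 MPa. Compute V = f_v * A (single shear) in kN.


A = pi * d^2 / 4 = pi * 16^2 / 4 = 201.0619 mm^2
V = f_v * A / 1000 = 276 * 201.0619 / 1000
= 55.4931 kN

55.4931 kN


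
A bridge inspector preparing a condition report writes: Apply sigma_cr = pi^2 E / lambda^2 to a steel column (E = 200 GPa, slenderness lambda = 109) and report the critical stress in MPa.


sigma_cr = pi^2 * E / lambda^2
= 9.8696 * 200000.0 / 109^2
= 9.8696 * 200000.0 / 11881
= 166.141 MPa

166.141 MPa


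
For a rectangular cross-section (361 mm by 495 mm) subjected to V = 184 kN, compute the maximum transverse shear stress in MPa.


A = b * h = 361 * 495 = 178695 mm^2
V = 184 kN = 184000.0 N
tau_max = 1.5 * V / A = 1.5 * 184000.0 / 178695
= 1.5445 MPa

1.5445 MPa


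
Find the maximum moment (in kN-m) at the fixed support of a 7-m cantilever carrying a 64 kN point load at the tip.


For a cantilever with a point load at the free end:
M_max = P * L = 64 * 7 = 448 kN-m

448 kN-m


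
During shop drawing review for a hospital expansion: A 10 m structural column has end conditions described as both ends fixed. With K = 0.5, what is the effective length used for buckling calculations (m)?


L_eff = K * L
= 0.5 * 10
= 5.0 m

5.0 m


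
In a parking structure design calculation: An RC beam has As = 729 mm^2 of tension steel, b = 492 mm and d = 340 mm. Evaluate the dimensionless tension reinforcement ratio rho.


rho = As / (b * d)
= 729 / (492 * 340)
= 729 / 167280
= 0.004358 (dimensionless)

0.004358 (dimensionless)


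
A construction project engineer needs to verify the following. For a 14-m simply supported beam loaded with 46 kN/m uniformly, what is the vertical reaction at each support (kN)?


Total load = w * L = 46 * 14 = 644 kN
By symmetry, each reaction R = total / 2 = 644 / 2 = 322.0 kN

322.0 kN


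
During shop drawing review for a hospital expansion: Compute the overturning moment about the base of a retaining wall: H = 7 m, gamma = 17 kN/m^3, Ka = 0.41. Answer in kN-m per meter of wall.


Pa = 0.5 * Ka * gamma * H^2
= 0.5 * 0.41 * 17 * 7^2
= 170.765 kN/m
Arm = H / 3 = 7 / 3 = 2.3333 m
Mo = Pa * arm = Pa * H / 3 = 170.765 * 7 / 3 = 398.4517 kN-m/m

398.4517 kN-m/m


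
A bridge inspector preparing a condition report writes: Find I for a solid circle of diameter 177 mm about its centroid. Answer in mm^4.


r = d / 2 = 177 / 2 = 88.5 mm
I = pi * r^4 / 4 = pi * 88.5^4 / 4
= 48179574.94 mm^4

48179574.94 mm^4


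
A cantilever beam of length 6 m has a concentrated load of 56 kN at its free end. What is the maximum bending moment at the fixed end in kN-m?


For a cantilever with a point load at the free end:
M_max = P * L = 56 * 6 = 336 kN-m

336 kN-m


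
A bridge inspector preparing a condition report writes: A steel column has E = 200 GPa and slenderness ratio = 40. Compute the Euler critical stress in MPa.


sigma_cr = pi^2 * E / lambda^2
= 9.8696 * 200000.0 / 40^2
= 9.8696 * 200000.0 / 1600
= 1233.7006 MPa

1233.7006 MPa


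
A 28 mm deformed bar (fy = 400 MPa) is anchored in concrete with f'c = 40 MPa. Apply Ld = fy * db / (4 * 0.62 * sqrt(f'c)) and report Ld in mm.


Ld = (fy * db) / (4 * 0.62 * sqrt(f'c))
= (400 * 28) / (4 * 0.62 * sqrt(40))
= 11200 / 15.6849
= 714.06 mm

714.06 mm


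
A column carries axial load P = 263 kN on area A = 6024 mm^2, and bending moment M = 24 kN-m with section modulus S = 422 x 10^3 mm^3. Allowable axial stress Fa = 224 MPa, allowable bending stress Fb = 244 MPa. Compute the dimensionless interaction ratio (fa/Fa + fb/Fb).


f_a = P / A = 263000.0 / 6024 = 43.6587 MPa
f_b = M / S = 24000000.0 / 422000.0 = 56.872 MPa
Ratio = f_a / Fa + f_b / Fb
= 43.6587 / 224 + 56.872 / 244
= 0.428 (dimensionless)

0.428 (dimensionless)
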